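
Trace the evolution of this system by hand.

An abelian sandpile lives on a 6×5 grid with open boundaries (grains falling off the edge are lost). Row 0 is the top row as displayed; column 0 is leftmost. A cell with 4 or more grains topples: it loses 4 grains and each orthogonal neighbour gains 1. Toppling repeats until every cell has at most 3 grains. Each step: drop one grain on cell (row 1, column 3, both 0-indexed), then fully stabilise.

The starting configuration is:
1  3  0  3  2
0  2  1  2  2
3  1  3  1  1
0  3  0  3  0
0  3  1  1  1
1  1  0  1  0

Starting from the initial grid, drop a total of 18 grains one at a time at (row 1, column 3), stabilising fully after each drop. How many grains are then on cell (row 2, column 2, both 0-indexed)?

[0] 1  3  0  3  2
0  2  1  2  2
3  1  3  1  1
0  3  0  3  0
0  3  1  1  1
1  1  0  1  0
[1] 1  3  0  3  2
0  2  1  3  2
3  1  3  1  1
0  3  0  3  0
0  3  1  1  1
1  1  0  1  0
[2] 1  3  1  0  3
0  2  2  1  3
3  1  3  2  1
0  3  0  3  0
0  3  1  1  1
1  1  0  1  0
[3] 1  3  1  0  3
0  2  2  2  3
3  1  3  2  1
0  3  0  3  0
0  3  1  1  1
1  1  0  1  0
[4] 1  3  1  0  3
0  2  2  3  3
3  1  3  2  1
0  3  0  3  0
0  3  1  1  1
1  1  0  1  0
[5] 1  3  1  2  0
0  2  3  1  1
3  1  3  3  2
0  3  0  3  0
0  3  1  1  1
1  1  0  1  0
[6] 1  3  1  2  0
0  2  3  2  1
3  1  3  3  2
0  3  0  3  0
0  3  1  1  1
1  1  0  1  0
[7] 1  3  1  2  0
0  2  3  3  1
3  1  3  3  2
0  3  0  3  0
0  3  1  1  1
1  1  0  1  0
[8] 1  3  2  3  0
0  3  1  2  2
3  2  1  2  3
0  3  2  0  1
0  3  1  2  1
1  1  0  1  0
[9] 1  3  2  3  0
0  3  1  3  2
3  2  1  2  3
0  3  2  0  1
0  3  1  2  1
1  1  0  1  0
[10] 1  3  3  0  1
0  3  2  1  3
3  2  1  3  3
0  3  2  0  1
0  3  1  2  1
1  1  0  1  0
[11] 1  3  3  0  1
0  3  2  2  3
3  2  1  3  3
0  3  2  0  1
0  3  1  2  1
1  1  0  1  0
[12] 1  3  3  0  1
0  3  2  3  3
3  2  1  3  3
0  3  2  0  1
0  3  1  2  1
1  1  0  1  0
[13] 1  3  3  1  2
0  3  3  2  1
3  2  2  1  1
0  3  2  1  2
0  3  1  2  1
1  1  0  1  0
[14] 1  3  3  1  2
0  3  3  3  1
3  2  2  1  1
0  3  2  1  2
0  3  1  2  1
1  1  0  1  0
[15] 2  1  1  3  2
1  1  2  1  2
3  3  3  2  1
0  3  2  1  2
0  3  1  2  1
1  1  0  1  0
[16] 2  1  1  3  2
1  1  2  2  2
3  3  3  2  1
0  3  2  1  2
0  3  1  2  1
1  1  0  1  0
[17] 2  1  1  3  2
1  1  2  3  2
3  3  3  2  1
0  3  2  1  2
0  3  1  2  1
1  1  0  1  0
[18] 2  1  2  0  3
1  1  3  1  3
3  3  3  3  1
0  3  2  1  2
0  3  1  2  1
1  1  0  1  0

3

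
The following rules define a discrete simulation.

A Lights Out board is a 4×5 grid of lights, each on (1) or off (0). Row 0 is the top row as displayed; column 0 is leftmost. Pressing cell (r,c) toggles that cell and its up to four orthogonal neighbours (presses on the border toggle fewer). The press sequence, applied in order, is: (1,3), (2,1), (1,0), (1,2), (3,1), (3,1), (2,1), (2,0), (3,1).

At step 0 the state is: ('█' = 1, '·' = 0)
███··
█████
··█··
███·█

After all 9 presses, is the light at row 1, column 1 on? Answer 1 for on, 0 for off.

k=0  ███··
█████
··█··
███·█
k=1  ████·
██···
··██·
███·█
k=2  ████·
█····
██·█·
█·█·█
k=3  ·███·
·█···
·█·█·
█·█·█
k=4  ·█·█·
··██·
·███·
█·█·█
k=5  ·█·█·
··██·
··██·
·█··█
k=6  ·█·█·
··██·
·███·
█·█·█
k=7  ·█·█·
·███·
█··█·
███·█
k=8  ·█·█·
████·
·█·█·
·██·█
k=9  ·█·█·
████·
···█·
█···█

1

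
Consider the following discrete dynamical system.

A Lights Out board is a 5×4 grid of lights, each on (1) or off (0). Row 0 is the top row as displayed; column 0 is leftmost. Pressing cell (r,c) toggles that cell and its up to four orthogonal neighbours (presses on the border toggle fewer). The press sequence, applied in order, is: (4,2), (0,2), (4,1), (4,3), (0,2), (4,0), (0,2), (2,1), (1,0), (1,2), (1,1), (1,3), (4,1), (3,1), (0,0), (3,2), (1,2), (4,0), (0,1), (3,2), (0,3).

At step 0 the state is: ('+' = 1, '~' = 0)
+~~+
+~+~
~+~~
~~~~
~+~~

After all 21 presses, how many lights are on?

6

step 0: +~~+
+~+~
~+~~
~~~~
~+~~
step 1: +~~+
+~+~
~+~~
~~+~
~~++
step 2: +++~
+~~~
~+~~
~~+~
~~++
step 3: +++~
+~~~
~+~~
~++~
++~+
step 4: +++~
+~~~
~+~~
~+++
+++~
step 5: +~~+
+~+~
~+~~
~+++
+++~
step 6: +~~+
+~+~
~+~~
++++
~~+~
step 7: +++~
+~~~
~+~~
++++
~~+~
step 8: +++~
++~~
+~+~
+~++
~~+~
step 9: ~++~
~~~~
~~+~
+~++
~~+~
step 10: ~+~~
~+++
~~~~
+~++
~~+~
step 11: ~~~~
+~~+
~+~~
+~++
~~+~
step 12: ~~~+
+~+~
~+~+
+~++
~~+~
step 13: ~~~+
+~+~
~+~+
++++
++~~
step 14: ~~~+
+~+~
~~~+
~~~+
+~~~
step 15: ++~+
~~+~
~~~+
~~~+
+~~~
step 16: ++~+
~~+~
~~++
~++~
+~+~
step 17: ++++
~+~+
~~~+
~++~
+~+~
step 18: ++++
~+~+
~~~+
+++~
~++~
step 19: ~~~+
~~~+
~~~+
+++~
~++~
step 20: ~~~+
~~~+
~~++
+~~+
~+~~
step 21: ~~+~
~~~~
~~++
+~~+
~+~~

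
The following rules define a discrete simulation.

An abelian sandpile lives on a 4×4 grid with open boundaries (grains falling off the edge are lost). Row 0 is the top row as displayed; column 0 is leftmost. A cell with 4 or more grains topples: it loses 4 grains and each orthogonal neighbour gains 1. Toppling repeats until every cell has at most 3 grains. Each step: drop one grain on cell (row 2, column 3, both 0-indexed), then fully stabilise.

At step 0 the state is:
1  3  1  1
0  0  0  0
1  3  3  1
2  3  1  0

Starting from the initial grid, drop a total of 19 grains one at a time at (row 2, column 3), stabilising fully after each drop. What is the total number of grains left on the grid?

28

0) 1  3  1  1
0  0  0  0
1  3  3  1
2  3  1  0
1) 1  3  1  1
0  0  0  0
1  3  3  2
2  3  1  0
2) 1  3  1  1
0  0  0  0
1  3  3  3
2  3  1  0
3) 1  3  1  1
0  1  1  1
2  1  1  1
3  0  3  1
4) 1  3  1  1
0  1  1  1
2  1  1  2
3  0  3  1
5) 1  3  1  1
0  1  1  1
2  1  1  3
3  0  3  1
6) 1  3  1  1
0  1  1  2
2  1  2  0
3  0  3  2
7) 1  3  1  1
0  1  1  2
2  1  2  1
3  0  3  2
8) 1  3  1  1
0  1  1  2
2  1  2  2
3  0  3  2
9) 1  3  1  1
0  1  1  2
2  1  2  3
3  0  3  2
10) 1  3  1  1
0  1  1  3
2  1  3  0
3  0  3  3
11) 1  3  1  1
0  1  1  3
2  1  3  1
3  0  3  3
12) 1  3  1  1
0  1  1  3
2  1  3  2
3  0  3  3
13) 1  3  1  1
0  1  1  3
2  1  3  3
3  0  3  3
14) 1  3  1  2
0  1  3  0
2  2  1  3
3  1  1  1
15) 1  3  1  2
0  1  3  1
2  2  2  0
3  1  1  2
16) 1  3  1  2
0  1  3  1
2  2  2  1
3  1  1  2
17) 1  3  1  2
0  1  3  1
2  2  2  2
3  1  1  2
18) 1  3  1  2
0  1  3  1
2  2  2  3
3  1  1  2
19) 1  3  1  2
0  1  3  2
2  2  3  0
3  1  1  3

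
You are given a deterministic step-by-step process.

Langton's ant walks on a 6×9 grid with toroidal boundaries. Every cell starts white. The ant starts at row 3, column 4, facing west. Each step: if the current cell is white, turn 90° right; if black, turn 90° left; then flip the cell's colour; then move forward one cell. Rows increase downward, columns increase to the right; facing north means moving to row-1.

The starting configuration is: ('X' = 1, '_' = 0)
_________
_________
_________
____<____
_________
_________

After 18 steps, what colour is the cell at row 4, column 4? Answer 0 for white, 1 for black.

k=0  _________
_________
_________
____<____
_________
_________
k=1  _________
_________
____^____
____X____
_________
_________
k=2  _________
_________
____X>___
____X____
_________
_________
k=3  _________
_________
____XX___
____Xv___
_________
_________
k=4  _________
_________
____XX___
____<X___
_________
_________
k=5  _________
_________
____XX___
_____X___
____v____
_________
k=6  _________
_________
____XX___
_____X___
___<X____
_________
k=7  _________
_________
____XX___
___^_X___
___XX____
_________
k=8  _________
_________
____XX___
___X>X___
___XX____
_________
k=9  _________
_________
____XX___
___XXX___
___Xv____
_________
k=10  _________
_________
____XX___
___XXX___
___X_>___
_________
k=11  _________
_________
____XX___
___XXX___
___X_X___
_____v___
k=12  _________
_________
____XX___
___XXX___
___X_X___
____<X___
k=13  _________
_________
____XX___
___XXX___
___X^X___
____XX___
k=14  _________
_________
____XX___
___XXX___
___XX>___
____XX___
k=15  _________
_________
____XX___
___XX^___
___XX____
____XX___
k=16  _________
_________
____XX___
___X<____
___XX____
____XX___
k=17  _________
_________
____XX___
___X_____
___Xv____
____XX___
k=18  _________
_________
____XX___
___X_____
___X_>___
____XX___

0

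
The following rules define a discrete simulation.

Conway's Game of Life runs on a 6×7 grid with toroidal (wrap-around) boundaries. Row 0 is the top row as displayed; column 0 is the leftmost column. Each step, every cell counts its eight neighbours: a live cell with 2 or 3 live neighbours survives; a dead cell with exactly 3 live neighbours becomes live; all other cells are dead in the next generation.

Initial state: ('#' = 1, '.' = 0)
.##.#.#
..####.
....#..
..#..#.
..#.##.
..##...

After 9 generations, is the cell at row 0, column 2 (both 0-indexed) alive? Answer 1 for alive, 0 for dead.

step 0: .##.#.#
..####.
....#..
..#..#.
..#.##.
..##...
step 1: .#.....
.##....
..#....
.....#.
.##.##.
.......
step 2: .##....
.##....
.##....
.#####.
....##.
.##....
step 3: #..#...
#..#...
#...#..
.#...#.
.....#.
.###...
step 4: #..##..
##.##.#
##..#.#
....###
.#..#..
.####..
step 5: ......#
.......
.##....
.#.##.#
##.....
##...#.
step 6: #.....#
.......
####...
...#...
....##.
.#.....
step 7: #......
..#...#
.###...
.#.#...
....#..
#....##
step 8: ##...#.
#.##...
##.#...
.#.##..
#...###
#....##
step 9: ..#.##.
...##..
#......
.#.#...
.#.#...
.......

1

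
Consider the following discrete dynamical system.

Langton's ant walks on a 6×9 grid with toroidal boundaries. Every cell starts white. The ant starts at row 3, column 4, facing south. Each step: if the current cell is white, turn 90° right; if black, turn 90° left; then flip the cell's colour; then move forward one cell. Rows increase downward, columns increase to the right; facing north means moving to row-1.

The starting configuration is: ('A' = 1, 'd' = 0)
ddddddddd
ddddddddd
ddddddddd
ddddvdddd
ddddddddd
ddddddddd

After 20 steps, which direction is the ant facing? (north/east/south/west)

t=0: ddddddddd
ddddddddd
ddddddddd
ddddvdddd
ddddddddd
ddddddddd
t=1: ddddddddd
ddddddddd
ddddddddd
ddd<Adddd
ddddddddd
ddddddddd
t=2: ddddddddd
ddddddddd
ddd^ddddd
dddAAdddd
ddddddddd
ddddddddd
t=3: ddddddddd
ddddddddd
dddA>dddd
dddAAdddd
ddddddddd
ddddddddd
t=4: ddddddddd
ddddddddd
dddAAdddd
dddAvdddd
ddddddddd
ddddddddd
t=5: ddddddddd
ddddddddd
dddAAdddd
dddAd>ddd
ddddddddd
ddddddddd
t=6: ddddddddd
ddddddddd
dddAAdddd
dddAdAddd
dddddvddd
ddddddddd
t=7: ddddddddd
ddddddddd
dddAAdddd
dddAdAddd
dddd<Addd
ddddddddd
t=8: ddddddddd
ddddddddd
dddAAdddd
dddA^Addd
ddddAAddd
ddddddddd
t=9: ddddddddd
ddddddddd
dddAAdddd
dddAA>ddd
ddddAAddd
ddddddddd
t=10: ddddddddd
ddddddddd
dddAA^ddd
dddAAdddd
ddddAAddd
ddddddddd
t=11: ddddddddd
ddddddddd
dddAAA>dd
dddAAdddd
ddddAAddd
ddddddddd
t=12: ddddddddd
ddddddddd
dddAAAAdd
dddAAdvdd
ddddAAddd
ddddddddd
t=13: ddddddddd
ddddddddd
dddAAAAdd
dddAA<Add
ddddAAddd
ddddddddd
t=14: ddddddddd
ddddddddd
dddAA^Add
dddAAAAdd
ddddAAddd
ddddddddd
t=15: ddddddddd
ddddddddd
dddA<dAdd
dddAAAAdd
ddddAAddd
ddddddddd
t=16: ddddddddd
ddddddddd
dddAddAdd
dddAvAAdd
ddddAAddd
ddddddddd
t=17: ddddddddd
ddddddddd
dddAddAdd
dddAd>Add
ddddAAddd
ddddddddd
t=18: ddddddddd
ddddddddd
dddAd^Add
dddAddAdd
ddddAAddd
ddddddddd
t=19: ddddddddd
ddddddddd
dddAdA>dd
dddAddAdd
ddddAAddd
ddddddddd
t=20: ddddddddd
dddddd^dd
dddAdAddd
dddAddAdd
ddddAAddd
ddddddddd

north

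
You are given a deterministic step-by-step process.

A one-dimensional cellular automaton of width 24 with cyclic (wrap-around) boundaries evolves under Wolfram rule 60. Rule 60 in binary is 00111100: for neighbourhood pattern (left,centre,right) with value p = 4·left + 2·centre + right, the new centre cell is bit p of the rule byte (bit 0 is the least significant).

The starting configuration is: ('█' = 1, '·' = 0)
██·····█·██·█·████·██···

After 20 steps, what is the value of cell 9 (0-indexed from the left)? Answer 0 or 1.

0

0) ██·····█·██·█·████·██···
1) █·█····███·████···██·█··
2) ████···█··██···█··█·███·
3) █···█··██·█·█··██·███··█
4) ·█··██·█·█████·█·██··█·█
5) ███·█·████····████·█·███
6) ···████···█···█···████··
7) ···█···█··██··██··█···█·
8) ···██··██·█·█·█·█·██··██
9) █··█·█·█·██████████·█·█·
10) ██·███████·········█████
11) ··██······█········█····
12) ··█·█·····██·······██···
13) ··████····█·█······█·█··
14) ··█···█···████·····████·
15) ··██··██··█···█····█···█
16) █·█·█·█·█·██··██···██··█
17) ·██████████·█·█·█··█·█·█
18) ██·········███████·█████
19) ··█········█······██····
20) ··██·······██·····█·█···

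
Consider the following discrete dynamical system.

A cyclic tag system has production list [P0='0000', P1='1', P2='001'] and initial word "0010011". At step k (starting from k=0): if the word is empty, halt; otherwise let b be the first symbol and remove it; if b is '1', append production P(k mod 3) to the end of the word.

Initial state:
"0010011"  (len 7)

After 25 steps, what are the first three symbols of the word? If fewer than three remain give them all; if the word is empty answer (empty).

(empty)

t=0: "0010011"  (len 7)
t=1: "010011"  (len 6)
t=2: "10011"  (len 5)
t=3: "0011001"  (len 7)
t=4: "011001"  (len 6)
t=5: "11001"  (len 5)
t=6: "1001001"  (len 7)
t=7: "0010010000"  (len 10)
t=8: "010010000"  (len 9)
t=9: "10010000"  (len 8)
t=10: "00100000000"  (len 11)
t=11: "0100000000"  (len 10)
t=12: "100000000"  (len 9)
t=13: "000000000000"  (len 12)
t=14: "00000000000"  (len 11)
t=15: "0000000000"  (len 10)
t=16: "000000000"  (len 9)
t=17: "00000000"  (len 8)
t=18: "0000000"  (len 7)
t=19: "000000"  (len 6)
t=20: "00000"  (len 5)
t=21: "0000"  (len 4)
t=22: "000"  (len 3)
t=23: "00"  (len 2)
t=24: "0"  (len 1)
t=25: (halted — word empty)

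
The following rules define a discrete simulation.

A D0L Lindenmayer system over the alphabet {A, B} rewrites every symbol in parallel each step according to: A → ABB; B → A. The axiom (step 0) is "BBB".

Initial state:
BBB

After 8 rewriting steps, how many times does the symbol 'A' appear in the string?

255

[0] BBB
[1] AAA
[2] ABBABBABB
[3] ABBAAABBAAABBAA
[4] ABBAAABBABBABBAAABBABBABBAAABBABB
[5] ABBAAABBABBABBAAABBAAABBAAABBABBABBAAABBAAABBAAABBABBABBAAABBAA
[6] ABBAAABBABBABBAAABBAAABBAAABBABBABBAAABBABBABBAAABBABBABBA…BABBABBAAABBABBABBAAABBABBABBAAABBAAABBAAABBABBABBAAABBABB  (len 129)
[7] ABBAAABBABBABBAAABBAAABBAAABBABBABBAAABBABBABBAAABBABBABBA…BBABBABBAAABBABBABBAAABBABBABBAAABBAAABBAAABBABBABBAAABBAA  (len 255)
[8] ABBAAABBABBABBAAABBAAABBAAABBABBABBAAABBABBABBAAABBABBABBA…BABBABBAAABBABBABBAAABBABBABBAAABBAAABBAAABBABBABBAAABBABB  (len 513)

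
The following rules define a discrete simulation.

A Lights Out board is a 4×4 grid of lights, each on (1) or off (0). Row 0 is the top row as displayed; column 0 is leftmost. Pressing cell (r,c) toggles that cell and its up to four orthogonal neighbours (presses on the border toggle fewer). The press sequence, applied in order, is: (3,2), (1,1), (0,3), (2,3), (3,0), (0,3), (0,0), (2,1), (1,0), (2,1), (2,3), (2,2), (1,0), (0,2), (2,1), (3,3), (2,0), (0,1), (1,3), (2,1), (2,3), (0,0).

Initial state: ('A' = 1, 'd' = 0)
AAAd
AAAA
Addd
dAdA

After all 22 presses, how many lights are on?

10

gen 0: AAAd
AAAA
Addd
dAdA
gen 1: AAAd
AAAA
AdAd
ddAd
gen 2: AdAd
dddA
AAAd
ddAd
gen 3: AddA
dddd
AAAd
ddAd
gen 4: AddA
dddA
AAdA
ddAA
gen 5: AddA
dddA
dAdA
AAAA
gen 6: AdAd
dddd
dAdA
AAAA
gen 7: dAAd
Addd
dAdA
AAAA
gen 8: dAAd
AAdd
AdAA
AdAA
gen 9: AAAd
dddd
ddAA
AdAA
gen 10: AAAd
dAdd
AAdA
AAAA
gen 11: AAAd
dAdA
AAAd
AAAd
gen 12: AAAd
dAAA
AddA
AAdd
gen 13: dAAd
AdAA
dddA
AAdd
gen 14: dddA
AddA
dddA
AAdd
gen 15: dddA
AAdA
AAAA
Addd
gen 16: dddA
AAdA
AAAd
AdAA
gen 17: dddA
dAdA
ddAd
ddAA
gen 18: AAAA
dddA
ddAd
ddAA
gen 19: AAAd
ddAd
ddAA
ddAA
gen 20: AAAd
dAAd
AAdA
dAAA
gen 21: AAAd
dAAA
AAAd
dAAd
gen 22: ddAd
AAAA
AAAd
dAAd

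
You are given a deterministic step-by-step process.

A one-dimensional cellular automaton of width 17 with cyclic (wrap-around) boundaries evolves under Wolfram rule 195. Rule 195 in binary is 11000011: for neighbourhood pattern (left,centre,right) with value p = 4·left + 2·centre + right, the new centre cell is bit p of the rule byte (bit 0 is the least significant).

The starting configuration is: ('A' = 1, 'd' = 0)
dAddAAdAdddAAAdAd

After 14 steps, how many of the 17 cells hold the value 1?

9

k=0  dAddAAdAdddAAAdAd
k=1  AddAdAdddAAdAAddd
k=2  ddAddddAAdAddAdAA
k=3  dAddAAAdAdddAdddA
k=4  dddAdAAdddAAddAAd
k=5  AAAdddAdAAdAdAdAd
k=6  dAAdAAdddAddddddd
k=7  AdAddAdAAddAAAAAA
k=8  AdddAdddAdAdAAAAA
k=9  AdAAddAAdddddAAAA
k=10  AddAdAdAdAAAAdAAA
k=11  AdAdddddddAAAddAA
k=12  AdddAAAAAAdAAdAdA
k=13  AdAAdAAAAAddAdddd
k=14  dddAddAAAAdAddAAA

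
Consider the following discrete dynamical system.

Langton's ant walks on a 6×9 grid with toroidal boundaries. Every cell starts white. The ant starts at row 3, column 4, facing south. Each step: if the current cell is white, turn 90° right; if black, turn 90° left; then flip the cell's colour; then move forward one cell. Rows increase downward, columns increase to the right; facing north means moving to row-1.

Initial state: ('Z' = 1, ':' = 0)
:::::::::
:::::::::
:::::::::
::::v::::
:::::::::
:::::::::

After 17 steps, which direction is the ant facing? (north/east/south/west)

step 0: :::::::::
:::::::::
:::::::::
::::v::::
:::::::::
:::::::::
step 1: :::::::::
:::::::::
:::::::::
:::<Z::::
:::::::::
:::::::::
step 2: :::::::::
:::::::::
:::^:::::
:::ZZ::::
:::::::::
:::::::::
step 3: :::::::::
:::::::::
:::Z>::::
:::ZZ::::
:::::::::
:::::::::
step 4: :::::::::
:::::::::
:::ZZ::::
:::Zv::::
:::::::::
:::::::::
step 5: :::::::::
:::::::::
:::ZZ::::
:::Z:>:::
:::::::::
:::::::::
step 6: :::::::::
:::::::::
:::ZZ::::
:::Z:Z:::
:::::v:::
:::::::::
step 7: :::::::::
:::::::::
:::ZZ::::
:::Z:Z:::
::::<Z:::
:::::::::
step 8: :::::::::
:::::::::
:::ZZ::::
:::Z^Z:::
::::ZZ:::
:::::::::
step 9: :::::::::
:::::::::
:::ZZ::::
:::ZZ>:::
::::ZZ:::
:::::::::
step 10: :::::::::
:::::::::
:::ZZ^:::
:::ZZ::::
::::ZZ:::
:::::::::
step 11: :::::::::
:::::::::
:::ZZZ>::
:::ZZ::::
::::ZZ:::
:::::::::
step 12: :::::::::
:::::::::
:::ZZZZ::
:::ZZ:v::
::::ZZ:::
:::::::::
step 13: :::::::::
:::::::::
:::ZZZZ::
:::ZZ<Z::
::::ZZ:::
:::::::::
step 14: :::::::::
:::::::::
:::ZZ^Z::
:::ZZZZ::
::::ZZ:::
:::::::::
step 15: :::::::::
:::::::::
:::Z<:Z::
:::ZZZZ::
::::ZZ:::
:::::::::
step 16: :::::::::
:::::::::
:::Z::Z::
:::ZvZZ::
::::ZZ:::
:::::::::
step 17: :::::::::
:::::::::
:::Z::Z::
:::Z:>Z::
::::ZZ:::
:::::::::

east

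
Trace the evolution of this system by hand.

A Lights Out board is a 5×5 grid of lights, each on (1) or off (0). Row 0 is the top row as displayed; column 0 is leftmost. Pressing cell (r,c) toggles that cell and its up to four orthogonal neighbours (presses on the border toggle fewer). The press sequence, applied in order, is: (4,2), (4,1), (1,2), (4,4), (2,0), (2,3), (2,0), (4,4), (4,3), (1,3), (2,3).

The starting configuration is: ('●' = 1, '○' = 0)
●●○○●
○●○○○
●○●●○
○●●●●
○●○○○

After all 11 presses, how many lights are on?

12

gen 0: ●●○○●
○●○○○
●○●●○
○●●●●
○●○○○
gen 1: ●●○○●
○●○○○
●○●●○
○●○●●
○○●●○
gen 2: ●●○○●
○●○○○
●○●●○
○○○●●
●●○●○
gen 3: ●●●○●
○○●●○
●○○●○
○○○●●
●●○●○
gen 4: ●●●○●
○○●●○
●○○●○
○○○●○
●●○○●
gen 5: ●●●○●
●○●●○
○●○●○
●○○●○
●●○○●
gen 6: ●●●○●
●○●○○
○●●○●
●○○○○
●●○○●
gen 7: ●●●○●
○○●○○
●○●○●
○○○○○
●●○○●
gen 8: ●●●○●
○○●○○
●○●○●
○○○○●
●●○●○
gen 9: ●●●○●
○○●○○
●○●○●
○○○●●
●●●○●
gen 10: ●●●●●
○○○●●
●○●●●
○○○●●
●●●○●
gen 11: ●●●●●
○○○○●
●○○○○
○○○○●
●●●○●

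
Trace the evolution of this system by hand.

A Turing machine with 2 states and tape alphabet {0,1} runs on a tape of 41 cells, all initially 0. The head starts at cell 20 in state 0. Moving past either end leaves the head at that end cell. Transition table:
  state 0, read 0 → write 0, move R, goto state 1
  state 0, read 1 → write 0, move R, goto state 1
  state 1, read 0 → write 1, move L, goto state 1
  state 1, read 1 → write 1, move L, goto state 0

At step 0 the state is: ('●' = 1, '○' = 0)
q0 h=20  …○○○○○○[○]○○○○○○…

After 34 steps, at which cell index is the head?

0

step 0: q0 h=20  …○○○○○○[○]○○○○○○…
step 1: q1 h=21  …○○○○○○[○]○○○○○○…
step 2: q1 h=20  …○○○○○○[○]●○○○○○…
step 3: q1 h=19  …○○○○○○[○]●●○○○○…
step 4: q1 h=18  …○○○○○○[○]●●●○○○…
step 5: q1 h=17  …○○○○○○[○]●●●●○○…
step 6: q1 h=16  …○○○○○○[○]●●●●●○…
step 7: q1 h=15  …○○○○○○[○]●●●●●●…
step 8: q1 h=14  …○○○○○○[○]●●●●●●…
step 9: q1 h=13  …○○○○○○[○]●●●●●●…
step 10: q1 h=12  …○○○○○○[○]●●●●●●…
step 11: q1 h=11  …○○○○○○[○]●●●●●●…
step 12: q1 h=10  …○○○○○○[○]●●●●●●…
step 13: q1 h= 9  …○○○○○○[○]●●●●●●…
step 14: q1 h= 8  …○○○○○○[○]●●●●●●…
step 15: q1 h= 7  …○○○○○○[○]●●●●●●…
step 16: q1 h= 6  |○○○○○○[○]●●●●●●…
step 17: q1 h= 5  |○○○○○[○]●●●●●●…
step 18: q1 h= 4  |○○○○[○]●●●●●●…
step 19: q1 h= 3  |○○○[○]●●●●●●…
step 20: q1 h= 2  |○○[○]●●●●●●…
step 21: q1 h= 1  |○[○]●●●●●●…
step 22: q1 h= 0  |[○]●●●●●●…
step 23: q1 h= 0  |[●]●●●●●●…
step 24: q0 h= 0  |[●]●●●●●●…
step 25: q1 h= 1  |○[●]●●●●●●…
step 26: q0 h= 0  |[○]●●●●●●…
step 27: q1 h= 1  |○[●]●●●●●●…
step 28: q0 h= 0  |[○]●●●●●●…
step 29: q1 h= 1  |○[●]●●●●●●…
step 30: q0 h= 0  |[○]●●●●●●…
step 31: q1 h= 1  |○[●]●●●●●●…
step 32: q0 h= 0  |[○]●●●●●●…
step 33: q1 h= 1  |○[●]●●●●●●…
step 34: q0 h= 0  |[○]●●●●●●…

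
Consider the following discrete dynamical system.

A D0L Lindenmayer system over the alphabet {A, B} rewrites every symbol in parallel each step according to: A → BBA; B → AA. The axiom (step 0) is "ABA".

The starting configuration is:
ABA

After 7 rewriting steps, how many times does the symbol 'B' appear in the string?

984

step 0: ABA
step 1: BBAAABBA
step 2: AAAABBABBABBAAAAABBA
step 3: BBABBABBABBAAAAABBAAAAABBAAAAABBABBABBABBABBAAAAABBA
step 4: AAAABBAAAAABBAAAAABBAAAAABBABBABBABBABBAAAAABBABBABBABBABB…ABBAAAAABBAAAAABBAAAAABBAAAAABBAAAAABBABBABBABBABBAAAAABBA  (len 132)
step 5: BBABBABBABBAAAAABBABBABBABBABBAAAAABBABBABBABBABBAAAAABBAB…ABBAAAAABBAAAAABBAAAAABBAAAAABBAAAAABBABBABBABBABBAAAAABBA  (len 340)
step 6: AAAABBAAAAABBAAAAABBAAAAABBABBABBABBABBAAAAABBAAAAABBAAAAA…ABBAAAAABBAAAAABBAAAAABBAAAAABBAAAAABBABBABBABBABBAAAAABBA  (len 868)
step 7: BBABBABBABBAAAAABBABBABBABBABBAAAAABBABBABBABBABBAAAAABBAB…ABBAAAAABBAAAAABBAAAAABBAAAAABBAAAAABBABBABBABBABBAAAAABBA  (len 2228)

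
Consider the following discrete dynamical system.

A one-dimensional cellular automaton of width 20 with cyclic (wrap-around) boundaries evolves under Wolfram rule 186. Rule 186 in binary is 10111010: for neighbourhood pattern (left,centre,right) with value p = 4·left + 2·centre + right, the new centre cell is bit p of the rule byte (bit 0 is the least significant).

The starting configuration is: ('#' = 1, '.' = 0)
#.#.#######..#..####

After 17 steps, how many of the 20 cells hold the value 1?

16

gen 0: #.#.#######..#..####
gen 1: .#.#######.##.######
gen 2: #.#######.##.######.
gen 3: .#######.##.######.#
gen 4: #######.##.######.#.
gen 5: ######.##.######.#.#
gen 6: #####.##.######.#.##
gen 7: ####.##.######.#.###
gen 8: ###.##.######.#.####
gen 9: ##.##.######.#.#####
gen 10: #.##.######.#.######
gen 11: .##.######.#.#######
gen 12: ##.######.#.#######.
gen 13: #.######.#.#######.#
gen 14: .######.#.#######.##
gen 15: ######.#.#######.##.
gen 16: #####.#.#######.##.#
gen 17: ####.#.#######.##.##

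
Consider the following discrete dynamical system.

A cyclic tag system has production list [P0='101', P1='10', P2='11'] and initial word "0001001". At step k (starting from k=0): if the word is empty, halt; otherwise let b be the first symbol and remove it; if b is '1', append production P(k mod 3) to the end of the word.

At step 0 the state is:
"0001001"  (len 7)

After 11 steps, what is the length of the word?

9

0) "0001001"  (len 7)
1) "001001"  (len 6)
2) "01001"  (len 5)
3) "1001"  (len 4)
4) "001101"  (len 6)
5) "01101"  (len 5)
6) "1101"  (len 4)
7) "101101"  (len 6)
8) "0110110"  (len 7)
9) "110110"  (len 6)
10) "10110101"  (len 8)
11) "011010110"  (len 9)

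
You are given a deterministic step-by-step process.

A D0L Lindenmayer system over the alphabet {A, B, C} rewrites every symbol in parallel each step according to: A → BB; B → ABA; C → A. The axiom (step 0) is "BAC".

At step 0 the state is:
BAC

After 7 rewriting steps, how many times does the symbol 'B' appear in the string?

[0] BAC
[1] ABABBA
[2] BBABABBABAABABB
[3] ABAABABBABABBABAABABBABABBBBABABBABAABA
[4] BBABABBBBABABBABAABABBABABBABAABABBABABBBBABABBABAABABBABABBABAABAABAABABBABABBABAABABBABABBBBABABB
[5] ABAABABBABABBABAABAABAABABBABABBABAABABBABABBBBABABBABAABA…ABAABABBABABBBBABABBABAABABBABABBABAABAABAABABBABABBABAABA  (len 255)
[6] BBABABBBBABABBABAABABBABABBABAABABBABABBBBABABBBBABABBBBAB…BABBBBABABBBBABABBBBABABBABAABABBABABBABAABABBABABBBBABABB  (len 651)
[7] ABAABABBABABBABAABAABAABABBABABBABAABABBABABBBBABABBABAABA…ABAABABBABABBBBABABBABAABABBABABBABAABAABAABABBABABBABAABA  (len 1671)

933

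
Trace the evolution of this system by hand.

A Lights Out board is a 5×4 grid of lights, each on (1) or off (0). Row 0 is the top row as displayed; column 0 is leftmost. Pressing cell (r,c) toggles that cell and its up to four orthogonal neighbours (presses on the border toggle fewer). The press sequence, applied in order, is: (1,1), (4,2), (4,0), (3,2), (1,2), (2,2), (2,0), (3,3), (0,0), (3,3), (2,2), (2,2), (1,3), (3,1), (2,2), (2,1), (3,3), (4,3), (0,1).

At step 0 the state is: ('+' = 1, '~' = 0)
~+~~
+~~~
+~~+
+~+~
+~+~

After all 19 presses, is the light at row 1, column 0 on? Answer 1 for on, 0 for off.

0

[0] ~+~~
+~~~
+~~+
+~+~
+~+~
[1] ~~~~
~++~
++~+
+~+~
+~+~
[2] ~~~~
~++~
++~+
+~~~
++~+
[3] ~~~~
~++~
++~+
~~~~
~~~+
[4] ~~~~
~++~
++++
~+++
~~++
[5] ~~+~
~~~+
++~+
~+++
~~++
[6] ~~+~
~~++
+~+~
~+~+
~~++
[7] ~~+~
+~++
~++~
++~+
~~++
[8] ~~+~
+~++
~+++
+++~
~~+~
[9] +++~
~~++
~+++
+++~
~~+~
[10] +++~
~~++
~++~
++~+
~~++
[11] +++~
~~~+
~~~+
++++
~~++
[12] +++~
~~++
~++~
++~+
~~++
[13] ++++
~~~~
~+++
++~+
~~++
[14] ++++
~~~~
~~++
~~++
~+++
[15] ++++
~~+~
~+~~
~~~+
~+++
[16] ++++
~++~
+~+~
~+~+
~+++
[17] ++++
~++~
+~++
~++~
~++~
[18] ++++
~++~
+~++
~+++
~+~+
[19] ~~~+
~~+~
+~++
~+++
~+~+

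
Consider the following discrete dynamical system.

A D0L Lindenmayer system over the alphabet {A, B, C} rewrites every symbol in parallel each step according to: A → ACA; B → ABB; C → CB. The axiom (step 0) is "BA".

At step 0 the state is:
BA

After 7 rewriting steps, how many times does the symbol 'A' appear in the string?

1149

k=0  BA
k=1  ABBACA
k=2  ACAABBABBACACBACA
k=3  ACACBACAACAABBABBACAABBABBACACBACACBABBACACBACA
k=4  ACACBACACBABBACACBACAACACBACAACAABBABBACAABBABBACACBACAACA…BBACACBACACBABBACACBACACBABBACAABBABBACACBACACBABBACACBACA  (len 129)
k=5  ACACBACACBABBACACBACACBABBACAABBABBACACBACACBABBACACBACAAC…BBACACBACACBABBACACBACACBABBACAABBABBACACBACACBABBACACBACA  (len 354)
k=6  ACACBACACBABBACACBACACBABBACAABBABBACACBACACBABBACACBACACB…BBACACBACACBABBACACBACACBABBACAABBABBACACBACACBABBACACBACA  (len 973)
k=7  ACACBACACBABBACACBACACBABBACAABBABBACACBACACBABBACACBACACB…BBACACBACACBABBACACBACACBABBACAABBABBACACBACACBABBACACBACA  (len 2678)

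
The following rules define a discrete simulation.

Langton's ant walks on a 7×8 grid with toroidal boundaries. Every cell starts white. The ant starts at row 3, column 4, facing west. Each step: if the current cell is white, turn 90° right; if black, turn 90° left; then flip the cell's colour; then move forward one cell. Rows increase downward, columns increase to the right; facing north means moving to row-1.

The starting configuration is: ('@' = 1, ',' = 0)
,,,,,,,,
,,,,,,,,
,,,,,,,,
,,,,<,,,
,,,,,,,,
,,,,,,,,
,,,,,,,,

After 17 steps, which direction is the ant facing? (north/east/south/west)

[0] ,,,,,,,,
,,,,,,,,
,,,,,,,,
,,,,<,,,
,,,,,,,,
,,,,,,,,
,,,,,,,,
[1] ,,,,,,,,
,,,,,,,,
,,,,^,,,
,,,,@,,,
,,,,,,,,
,,,,,,,,
,,,,,,,,
[2] ,,,,,,,,
,,,,,,,,
,,,,@>,,
,,,,@,,,
,,,,,,,,
,,,,,,,,
,,,,,,,,
[3] ,,,,,,,,
,,,,,,,,
,,,,@@,,
,,,,@v,,
,,,,,,,,
,,,,,,,,
,,,,,,,,
[4] ,,,,,,,,
,,,,,,,,
,,,,@@,,
,,,,<@,,
,,,,,,,,
,,,,,,,,
,,,,,,,,
[5] ,,,,,,,,
,,,,,,,,
,,,,@@,,
,,,,,@,,
,,,,v,,,
,,,,,,,,
,,,,,,,,
[6] ,,,,,,,,
,,,,,,,,
,,,,@@,,
,,,,,@,,
,,,<@,,,
,,,,,,,,
,,,,,,,,
[7] ,,,,,,,,
,,,,,,,,
,,,,@@,,
,,,^,@,,
,,,@@,,,
,,,,,,,,
,,,,,,,,
[8] ,,,,,,,,
,,,,,,,,
,,,,@@,,
,,,@>@,,
,,,@@,,,
,,,,,,,,
,,,,,,,,
[9] ,,,,,,,,
,,,,,,,,
,,,,@@,,
,,,@@@,,
,,,@v,,,
,,,,,,,,
,,,,,,,,
[10] ,,,,,,,,
,,,,,,,,
,,,,@@,,
,,,@@@,,
,,,@,>,,
,,,,,,,,
,,,,,,,,
[11] ,,,,,,,,
,,,,,,,,
,,,,@@,,
,,,@@@,,
,,,@,@,,
,,,,,v,,
,,,,,,,,
[12] ,,,,,,,,
,,,,,,,,
,,,,@@,,
,,,@@@,,
,,,@,@,,
,,,,<@,,
,,,,,,,,
[13] ,,,,,,,,
,,,,,,,,
,,,,@@,,
,,,@@@,,
,,,@^@,,
,,,,@@,,
,,,,,,,,
[14] ,,,,,,,,
,,,,,,,,
,,,,@@,,
,,,@@@,,
,,,@@>,,
,,,,@@,,
,,,,,,,,
[15] ,,,,,,,,
,,,,,,,,
,,,,@@,,
,,,@@^,,
,,,@@,,,
,,,,@@,,
,,,,,,,,
[16] ,,,,,,,,
,,,,,,,,
,,,,@@,,
,,,@<,,,
,,,@@,,,
,,,,@@,,
,,,,,,,,
[17] ,,,,,,,,
,,,,,,,,
,,,,@@,,
,,,@,,,,
,,,@v,,,
,,,,@@,,
,,,,,,,,

south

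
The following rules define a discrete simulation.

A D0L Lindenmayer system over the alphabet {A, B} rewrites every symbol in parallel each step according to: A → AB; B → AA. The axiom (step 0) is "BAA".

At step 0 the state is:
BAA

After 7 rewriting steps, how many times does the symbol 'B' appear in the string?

[0] BAA
[1] AAABAB
[2] ABABABAAABAA
[3] ABAAABAAABAAABABABAAABAB
[4] ABAAABABABAAABABABAAABABABAAABAAABAAABABABAAABAA
[5] ABAAABABABAAABAAABAAABABABAAABAAABAAABABABAAABAAABAAABABABAAABABABAAABABABAAABAAABAAABABABAAABAB
[6] ABAAABABABAAABAAABAAABABABAAABABABAAABABABAAABAAABAAABABAB…ABABAAABAAABAAABABABAAABABABAAABABABAAABAAABAAABABABAAABAA  (len 192)
[7] ABAAABABABAAABAAABAAABABABAAABABABAAABABABAAABAAABAAABABAB…ABABAAABAAABAAABABABAAABABABAAABABABAAABAAABAAABABABAAABAB  (len 384)

128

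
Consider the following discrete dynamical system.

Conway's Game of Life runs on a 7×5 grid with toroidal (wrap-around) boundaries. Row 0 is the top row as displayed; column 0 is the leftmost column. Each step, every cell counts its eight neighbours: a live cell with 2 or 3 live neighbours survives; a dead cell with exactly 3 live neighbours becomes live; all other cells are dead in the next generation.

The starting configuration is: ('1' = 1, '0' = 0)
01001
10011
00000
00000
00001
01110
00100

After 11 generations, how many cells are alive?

2

k=0  01001
10011
00000
00000
00001
01110
00100
k=1  01101
10011
00001
00000
00110
01110
10000
k=2  01100
01100
10011
00010
01010
01011
10001
k=3  00110
00001
11011
10010
10010
01010
00001
k=4  00011
01000
01110
00010
11010
10110
00001
k=5  10011
11001
01010
10010
11010
10110
10100
k=6  00110
01000
01010
10010
10010
10010
10100
k=7  00110
01010
11001
11010
11110
10110
00100
k=8  01010
01010
00010
00010
00000
10000
00001
k=9  10011
00011
00011
00000
00000
00000
10001
k=10  00000
00100
00011
00000
00000
00000
10010
k=11  00000
00010
00010
00000
00000
00000
00000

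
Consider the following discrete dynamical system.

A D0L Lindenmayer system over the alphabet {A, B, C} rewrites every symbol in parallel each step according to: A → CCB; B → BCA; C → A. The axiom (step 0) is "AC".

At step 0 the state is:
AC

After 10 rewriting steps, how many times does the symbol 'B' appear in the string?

k=0  AC
k=1  CCBA
k=2  AABCACCB
k=3  CCBCCBBCAACCBAABCA
k=4  AABCAAABCABCAACCBCCBAABCACCBCCBBCAACCB
k=5  CCBCCBBCAACCBCCBCCBBCAACCBBCAACCBCCBAABCAAABCACCBCCBBCAACCBAABCAAABCABCAACCBCCBAABCA
k=6  AABCAAABCABCAACCBCCBAABCAAABCAAABCABCAACCBCCBAABCABCAACCBC…CBCCBBCAACCBCCBCCBBCAACCBBCAACCBCCBAABCAAABCACCBCCBBCAACCB  (len 180)
k=7  CCBCCBBCAACCBCCBCCBBCAACCBBCAACCBCCBAABCAAABCACCBCCBBCAACC…CAAABCACCBCCBBCAACCBCCBCCBBCAACCBAABCAAABCABCAACCBCCBAABCA  (len 394)
k=8  AABCAAABCABCAACCBCCBAABCAAABCAAABCABCAACCBCCBAABCABCAACCBC…CBCCBBCAACCBCCBCCBBCAACCBBCAACCBCCBAABCAAABCACCBCCBBCAACCB  (len 850)
k=9  CCBCCBBCAACCBCCBCCBBCAACCBBCAACCBCCBAABCAAABCACCBCCBBCAACC…CAAABCACCBCCBBCAACCBCCBCCBBCAACCBAABCAAABCABCAACCBCCBAABCA  (len 1852)
k=10  AABCAAABCABCAACCBCCBAABCAAABCAAABCABCAACCBCCBAABCABCAACCBC…CBCCBBCAACCBCCBCCBBCAACCBBCAACCBCCBAABCAAABCACCBCCBBCAACCB  (len 4008)

1078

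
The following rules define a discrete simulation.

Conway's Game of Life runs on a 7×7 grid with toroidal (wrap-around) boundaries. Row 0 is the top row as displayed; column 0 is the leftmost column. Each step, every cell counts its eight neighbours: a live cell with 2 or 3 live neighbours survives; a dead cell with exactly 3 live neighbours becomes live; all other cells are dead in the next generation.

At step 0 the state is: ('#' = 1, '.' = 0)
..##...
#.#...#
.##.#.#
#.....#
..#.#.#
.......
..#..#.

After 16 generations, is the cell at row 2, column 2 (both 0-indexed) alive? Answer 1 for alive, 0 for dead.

k=0  ..##...
#.#...#
.##.#.#
#.....#
..#.#.#
.......
..#..#.
k=1  ..##..#
#....##
..##...
..#...#
#....##
...#.#.
..##...
k=2  #######
##..###
####.#.
####.##
#...##.
..##.#.
.......
k=3  ..##...
.......
.......
.......
#......
...#.##
#......
k=4  .......
.......
.......
.......
......#
#.....#
..###.#
k=5  ...#...
.......
.......
.......
#.....#
#..#..#
#..#.##
k=6  ....#.#
.......
.......
.......
#.....#
.#..#..
#.##.#.
k=7  ...####
.......
.......
.......
#......
.#####.
####.##
k=8  .#.#...
....##.
.......
.......
.####..
.....#.
.......
k=9  ....#..
....#..
.......
..##...
..###..
..###..
.......
k=10  .......
.......
...#...
..#.#..
.#.....
..#.#..
....#..
k=11  .......
.......
...#...
..##...
.##....
...#...
...#...
k=12  .......
.......
..##...
.#.#...
.#.....
...#...
.......
k=13  .......
.......
..##...
.#.#...
.......
.......
.......
k=14  .......
.......
..##...
...#...
.......
.......
.......
k=15  .......
.......
..##...
..##...
.......
.......
.......
k=16  .......
.......
..##...
..##...
.......
.......
.......

1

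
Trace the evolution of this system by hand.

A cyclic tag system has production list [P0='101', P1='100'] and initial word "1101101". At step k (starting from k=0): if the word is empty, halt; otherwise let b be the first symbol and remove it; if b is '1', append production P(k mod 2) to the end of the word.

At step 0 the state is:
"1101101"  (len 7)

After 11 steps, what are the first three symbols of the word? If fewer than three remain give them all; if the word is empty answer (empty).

t=0: "1101101"  (len 7)
t=1: "101101101"  (len 9)
t=2: "01101101100"  (len 11)
t=3: "1101101100"  (len 10)
t=4: "101101100100"  (len 12)
t=5: "01101100100101"  (len 14)
t=6: "1101100100101"  (len 13)
t=7: "101100100101101"  (len 15)
t=8: "01100100101101100"  (len 17)
t=9: "1100100101101100"  (len 16)
t=10: "100100101101100100"  (len 18)
t=11: "00100101101100100101"  (len 20)

001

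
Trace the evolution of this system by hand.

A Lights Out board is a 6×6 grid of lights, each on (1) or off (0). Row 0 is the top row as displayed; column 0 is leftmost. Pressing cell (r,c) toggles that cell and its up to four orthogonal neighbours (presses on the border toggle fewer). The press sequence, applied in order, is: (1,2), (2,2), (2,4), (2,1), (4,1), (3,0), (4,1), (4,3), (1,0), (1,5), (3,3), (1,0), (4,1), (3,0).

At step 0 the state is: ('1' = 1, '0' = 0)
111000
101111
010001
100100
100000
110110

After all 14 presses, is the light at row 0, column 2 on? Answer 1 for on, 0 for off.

t=0: 111000
101111
010001
100100
100000
110110
t=1: 110000
110011
011001
100100
100000
110110
t=2: 110000
111011
000101
101100
100000
110110
t=3: 110000
111001
000010
101110
100000
110110
t=4: 110000
101001
111010
111110
100000
110110
t=5: 110000
101001
111010
101110
011000
100110
t=6: 110000
101001
011010
011110
111000
100110
t=7: 110000
101001
011010
001110
000000
110110
t=8: 110000
101001
011010
001010
001110
110010
t=9: 010000
011001
111010
001010
001110
110010
t=10: 010001
011010
111011
001010
001110
110010
t=11: 010001
011010
111111
000100
001010
110010
t=12: 110001
101010
011111
000100
001010
110010
t=13: 110001
101010
011111
010100
110010
100010
t=14: 110001
101010
111111
100100
010010
100010

0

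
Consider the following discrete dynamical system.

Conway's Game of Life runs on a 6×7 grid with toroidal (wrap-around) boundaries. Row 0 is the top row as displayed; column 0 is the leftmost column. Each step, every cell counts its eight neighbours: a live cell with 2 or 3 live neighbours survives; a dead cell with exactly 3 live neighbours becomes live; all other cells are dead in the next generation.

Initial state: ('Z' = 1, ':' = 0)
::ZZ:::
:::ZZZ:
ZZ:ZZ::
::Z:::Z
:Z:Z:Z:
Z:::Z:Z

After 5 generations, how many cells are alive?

t=0: ::ZZ:::
:::ZZZ:
ZZ:ZZ::
::Z:::Z
:Z:Z:Z:
Z:::Z:Z
t=1: ::Z:::Z
:Z:::Z:
ZZ::::Z
:::::ZZ
:ZZZZZ:
ZZ::ZZZ
t=2: ::Z:Z::
:ZZ::Z:
:Z:::::
:::Z:::
:ZZZ:::
:::::::
t=3: :ZZZ:::
:ZZZ:::
:Z:::::
:Z:Z:::
::ZZ:::
:Z:::::
t=4: Z::Z:::
Z::Z:::
ZZ:Z:::
:Z:Z:::
:Z:Z:::
:Z:::::
t=5: ZZZ::::
Z::ZZ:Z
ZZ:ZZ::
:Z:ZZ::
ZZ:::::
ZZ:::::

18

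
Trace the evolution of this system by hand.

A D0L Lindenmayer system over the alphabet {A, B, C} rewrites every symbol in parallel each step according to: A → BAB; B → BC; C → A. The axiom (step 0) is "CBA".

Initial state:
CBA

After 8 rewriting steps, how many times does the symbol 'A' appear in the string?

205

t=0: CBA
t=1: ABCBAB
t=2: BABBCABCBABBC
t=3: BCBABBCBCABABBCABCBABBCBCA
t=4: BCABCBABBCBCABCABABBCBABBCBCABABBCABCBABBCBCABCABAB
t=5: BCABABBCABCBABBCBCABCABABBCABABBCBABBCBCABCBABBCBCABCABABBCBABBCBCABABBCABCBABBCBCABCABABBCABABBCBABBC
t=6: BCABABBCBABBCBCABABBCABCBABBCBCABCABABBCABABBCBABBCBCABABB…BCABCBABBCBCABCABABBCABABBCBABBCBCABABBCBABBCBCABCBABBCBCA  (len 205)
t=7: BCABABBCBABBCBCABCBABBCBCABCABABBCBABBCBCABABBCABCBABBCBCA…ABBCBCABCABABBCBABBCBCABCBABBCBCABCABABBCABCBABBCBCABCABAB  (len 410)
t=8: BCABABBCBABBCBCABCBABBCBCABCABABBCABCBABBCBCABCABABBCABABB…ABCABABBCABABBCBABBCBCABABBCABCBABBCBCABCABABBCABABBCBABBC  (len 819)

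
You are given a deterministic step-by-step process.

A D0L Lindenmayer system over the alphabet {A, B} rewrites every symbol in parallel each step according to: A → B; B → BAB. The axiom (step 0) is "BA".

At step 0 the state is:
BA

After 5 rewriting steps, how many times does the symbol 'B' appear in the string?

99

[0] BA
[1] BABB
[2] BABBBABBAB
[3] BABBBABBABBABBBABBABBBAB
[4] BABBBABBABBABBBABBABBBABBABBBABBABBABBBABBABBBABBABBABBBAB
[5] BABBBABBABBABBBABBABBBABBABBBABBABBABBBABBABBBABBABBABBBAB…BABBBABBABBABBBABBABBBABBABBABBBABBABBBABBABBBABBABBABBBAB  (len 140)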